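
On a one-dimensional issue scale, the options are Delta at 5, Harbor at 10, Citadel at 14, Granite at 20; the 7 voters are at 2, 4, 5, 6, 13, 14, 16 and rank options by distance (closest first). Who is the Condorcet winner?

With single-peaked preferences on a line, the Condorcet winner is the candidate closest to the median voter.
The median voter (position 6) is closest to Delta at 5.
Check: Delta vs Harbor — voters closer to Delta: 4 of 7.

Delta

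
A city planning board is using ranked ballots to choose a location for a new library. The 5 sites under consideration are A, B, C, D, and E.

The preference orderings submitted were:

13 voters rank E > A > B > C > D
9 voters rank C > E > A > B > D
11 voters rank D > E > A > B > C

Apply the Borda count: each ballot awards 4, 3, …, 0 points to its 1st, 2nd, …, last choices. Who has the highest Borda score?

E

Borda scores:
  A: 13·3 + 9·2 + 11·2 = 79
  B: 13·2 + 9·1 + 11·1 = 46
  C: 13·1 + 9·4 + 11·0 = 49
  D: 13·0 + 9·0 + 11·4 = 44
  E: 13·4 + 9·3 + 11·3 = 112
E has the highest total.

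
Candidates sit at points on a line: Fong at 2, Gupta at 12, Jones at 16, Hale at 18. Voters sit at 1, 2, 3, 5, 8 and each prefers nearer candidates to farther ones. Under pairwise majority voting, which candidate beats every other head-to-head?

With single-peaked preferences on a line, the Condorcet winner is the candidate closest to the median voter.
The median voter (position 3) is closest to Fong at 2.
Check: Fong vs Hale — voters closer to Fong: 5 of 5.

Fong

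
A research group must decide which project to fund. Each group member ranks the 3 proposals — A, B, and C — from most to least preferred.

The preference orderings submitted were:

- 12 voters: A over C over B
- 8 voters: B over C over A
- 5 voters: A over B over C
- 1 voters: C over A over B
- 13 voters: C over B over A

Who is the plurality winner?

First-place vote totals:
  A: 17
  B: 8
  C: 14
A has the most first-place votes.

A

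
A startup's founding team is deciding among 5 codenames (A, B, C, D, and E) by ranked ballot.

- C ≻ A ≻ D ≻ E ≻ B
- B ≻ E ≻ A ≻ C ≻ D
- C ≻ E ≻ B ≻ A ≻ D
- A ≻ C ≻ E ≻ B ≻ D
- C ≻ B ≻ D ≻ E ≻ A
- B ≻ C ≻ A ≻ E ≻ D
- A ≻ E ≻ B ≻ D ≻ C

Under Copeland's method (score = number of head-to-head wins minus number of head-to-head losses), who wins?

C

Pairwise results:
  A vs B: B wins 4–3.
  A vs C: C wins 4–3.
  A vs D: A wins 6–1.
  A vs E: A wins 4–3.
  B vs C: C wins 4–3.
  B vs D: B wins 6–1.
  B vs E: E wins 4–3.
  C vs D: C wins 6–1.
  C vs E: C wins 5–2.
  D vs E: E wins 5–2.
Copeland scores (wins − losses):
  A: 2 − 2 = 0
  B: 2 − 2 = 0
  C: 4 − 0 = 4
  D: 0 − 4 = -4
  E: 2 − 2 = 0
C has the best Copeland score.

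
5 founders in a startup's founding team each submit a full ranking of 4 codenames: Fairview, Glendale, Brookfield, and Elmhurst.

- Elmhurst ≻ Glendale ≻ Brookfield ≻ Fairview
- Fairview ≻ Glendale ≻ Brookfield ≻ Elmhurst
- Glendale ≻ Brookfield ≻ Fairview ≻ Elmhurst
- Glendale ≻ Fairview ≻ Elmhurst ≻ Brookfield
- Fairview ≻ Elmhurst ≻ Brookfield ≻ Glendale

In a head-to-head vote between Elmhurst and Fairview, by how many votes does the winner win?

Ballots ranking Elmhurst above Fairview: 1.
Ballots ranking Fairview above Elmhurst: 4.
Fairview wins 4–1, a margin of 3.

3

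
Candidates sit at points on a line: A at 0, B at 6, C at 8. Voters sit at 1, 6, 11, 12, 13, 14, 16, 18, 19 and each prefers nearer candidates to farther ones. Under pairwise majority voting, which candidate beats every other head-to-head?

With single-peaked preferences on a line, the Condorcet winner is the candidate closest to the median voter.
The median voter (position 13) is closest to C at 8.
Check: C vs B — voters closer to C: 7 of 9.

C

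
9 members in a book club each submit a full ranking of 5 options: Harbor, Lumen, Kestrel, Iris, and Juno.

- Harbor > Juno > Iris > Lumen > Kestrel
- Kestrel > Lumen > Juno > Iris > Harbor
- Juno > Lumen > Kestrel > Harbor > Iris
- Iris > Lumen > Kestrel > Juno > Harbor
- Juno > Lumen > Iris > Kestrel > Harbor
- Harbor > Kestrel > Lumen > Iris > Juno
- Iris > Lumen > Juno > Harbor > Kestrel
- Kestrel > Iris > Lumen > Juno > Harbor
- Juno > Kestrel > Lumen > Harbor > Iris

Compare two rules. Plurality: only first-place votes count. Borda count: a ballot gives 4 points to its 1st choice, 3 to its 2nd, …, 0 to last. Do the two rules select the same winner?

No

Plurality first-place counts: Harbor 2, Lumen 0, Kestrel 2, Iris 2, Juno 3 → Juno.
Borda totals: Harbor 11, Lumen 22, Kestrel 19, Iris 17, Juno 21 → Lumen.
The two rules disagree: plurality picks Juno, Borda picks Lumen.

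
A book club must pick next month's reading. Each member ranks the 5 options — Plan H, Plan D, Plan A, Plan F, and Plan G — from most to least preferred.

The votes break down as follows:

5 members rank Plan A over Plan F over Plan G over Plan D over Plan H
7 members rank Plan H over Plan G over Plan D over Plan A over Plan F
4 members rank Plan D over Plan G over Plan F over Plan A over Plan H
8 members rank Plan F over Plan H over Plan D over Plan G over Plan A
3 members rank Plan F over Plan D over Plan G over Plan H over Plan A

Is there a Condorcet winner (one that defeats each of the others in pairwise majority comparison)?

Head-to-head results (27 voters total):
Plan H vs Plan D: Plan H wins 15–12.
Plan H vs Plan A: Plan H wins 18–9.
Plan H vs Plan F: Plan F wins 20–7.
Plan H vs Plan G: Plan H wins 15–12.
Plan D vs Plan A: Plan D wins 22–5.
Plan D vs Plan F: Plan F wins 16–11.
Plan D vs Plan G: Plan D wins 15–12.
Plan A vs Plan F: Plan F wins 15–12.
Plan A vs Plan G: Plan G wins 22–5.
Plan F vs Plan G: Plan F wins 16–11.
Plan F beats each rival — Plan H (20–7), Plan D (16–11), Plan A (15–12), Plan G (16–11) — so Plan F is the Condorcet winner.

Yes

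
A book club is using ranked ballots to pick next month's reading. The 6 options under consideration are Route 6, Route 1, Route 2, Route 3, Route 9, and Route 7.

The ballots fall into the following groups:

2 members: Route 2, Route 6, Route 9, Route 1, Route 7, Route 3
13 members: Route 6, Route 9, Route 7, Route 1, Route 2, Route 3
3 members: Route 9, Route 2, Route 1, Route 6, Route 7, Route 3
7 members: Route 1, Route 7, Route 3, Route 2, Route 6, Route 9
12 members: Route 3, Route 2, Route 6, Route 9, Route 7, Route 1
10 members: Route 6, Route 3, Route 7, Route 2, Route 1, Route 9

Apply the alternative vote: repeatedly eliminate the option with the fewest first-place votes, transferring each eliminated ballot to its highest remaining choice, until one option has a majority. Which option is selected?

Route 6

Round 1: Route 6 23, Route 3 12, Route 1 7, Route 9 3, Route 2 2, Route 7 0. Route 7 has the fewest and is eliminated.
Round 2: Route 6 23, Route 3 12, Route 1 7, Route 9 3, Route 2 2. Route 2 has the fewest and is eliminated.
Round 3: Route 6 25, Route 3 12, Route 1 7, Route 9 3. Route 6 has a majority.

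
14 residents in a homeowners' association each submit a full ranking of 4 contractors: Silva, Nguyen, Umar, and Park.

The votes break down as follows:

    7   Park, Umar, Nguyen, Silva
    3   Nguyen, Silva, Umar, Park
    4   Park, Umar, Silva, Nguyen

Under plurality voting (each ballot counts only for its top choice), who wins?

Park

First-place vote totals:
  Silva: 0
  Nguyen: 3
  Umar: 0
  Park: 11
Park has the most first-place votes.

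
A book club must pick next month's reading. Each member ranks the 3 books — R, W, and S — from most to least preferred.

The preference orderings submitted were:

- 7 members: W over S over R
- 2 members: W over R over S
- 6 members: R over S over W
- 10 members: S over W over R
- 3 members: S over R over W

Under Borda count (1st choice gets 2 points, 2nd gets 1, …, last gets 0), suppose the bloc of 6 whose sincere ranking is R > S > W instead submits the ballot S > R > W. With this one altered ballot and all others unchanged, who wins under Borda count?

Borda totals with the altered ballot: R 11, W 28, S 45.
The winner is unchanged: still S.

S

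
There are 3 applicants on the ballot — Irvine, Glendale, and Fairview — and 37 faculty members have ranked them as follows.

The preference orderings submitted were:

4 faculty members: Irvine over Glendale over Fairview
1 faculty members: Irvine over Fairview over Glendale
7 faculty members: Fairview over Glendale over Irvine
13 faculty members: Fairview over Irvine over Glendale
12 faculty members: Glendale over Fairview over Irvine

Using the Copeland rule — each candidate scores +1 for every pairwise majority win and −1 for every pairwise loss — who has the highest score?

Fairview

Pairwise results:
  Irvine vs Glendale: Glendale wins 19–18.
  Irvine vs Fairview: Fairview wins 32–5.
  Glendale vs Fairview: Fairview wins 21–16.
Copeland scores (wins − losses):
  Irvine: 0 − 2 = -2
  Glendale: 1 − 1 = 0
  Fairview: 2 − 0 = 2
Fairview has the best Copeland score.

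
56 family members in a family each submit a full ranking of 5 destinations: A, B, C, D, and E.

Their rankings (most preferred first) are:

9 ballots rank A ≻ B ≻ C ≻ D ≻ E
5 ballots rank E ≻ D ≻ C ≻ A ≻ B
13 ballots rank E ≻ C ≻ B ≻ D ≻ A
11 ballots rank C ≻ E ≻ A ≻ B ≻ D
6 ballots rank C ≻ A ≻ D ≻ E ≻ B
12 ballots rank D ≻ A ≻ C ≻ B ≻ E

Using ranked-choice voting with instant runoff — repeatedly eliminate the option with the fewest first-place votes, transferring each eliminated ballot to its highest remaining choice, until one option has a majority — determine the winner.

C

Round 1: E 18, C 17, D 12, A 9, B 0. B has the fewest and is eliminated.
Round 2: E 18, C 17, D 12, A 9. A has the fewest and is eliminated.
Round 3: C 26, E 18, D 12. D has the fewest and is eliminated.
Round 4: C 38, E 18. C has a majority.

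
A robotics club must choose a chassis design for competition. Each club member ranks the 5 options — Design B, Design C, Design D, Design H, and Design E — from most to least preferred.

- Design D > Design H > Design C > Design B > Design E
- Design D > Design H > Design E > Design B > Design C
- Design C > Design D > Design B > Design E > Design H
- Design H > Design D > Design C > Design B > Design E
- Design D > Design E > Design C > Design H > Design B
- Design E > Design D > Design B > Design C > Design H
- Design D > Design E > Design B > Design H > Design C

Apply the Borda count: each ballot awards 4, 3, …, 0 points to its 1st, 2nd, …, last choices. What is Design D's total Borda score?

25

Borda scores:
  Design B: 1 + 1 + 2 + 1 + 0 + 2 + 2 = 9
  Design C: 2 + 0 + 4 + 2 + 2 + 1 + 0 = 11
  Design D: 4 + 4 + 3 + 3 + 4 + 3 + 4 = 25
  Design H: 3 + 3 + 0 + 4 + 1 + 0 + 1 = 12
  Design E: 0 + 2 + 1 + 0 + 3 + 4 + 3 = 13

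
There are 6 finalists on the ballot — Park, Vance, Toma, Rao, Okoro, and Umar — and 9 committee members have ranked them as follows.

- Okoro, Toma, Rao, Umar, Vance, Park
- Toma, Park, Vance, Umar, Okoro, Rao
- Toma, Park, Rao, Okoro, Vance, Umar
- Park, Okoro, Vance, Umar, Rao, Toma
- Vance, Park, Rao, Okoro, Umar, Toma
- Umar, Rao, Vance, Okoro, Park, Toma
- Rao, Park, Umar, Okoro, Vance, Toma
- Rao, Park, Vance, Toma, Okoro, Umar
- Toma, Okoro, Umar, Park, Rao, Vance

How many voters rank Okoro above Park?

3

Ballots ranking Okoro above Park: 3.
Ballots ranking Park above Okoro: 6.
So 3 of 9 voters prefer Okoro to Park.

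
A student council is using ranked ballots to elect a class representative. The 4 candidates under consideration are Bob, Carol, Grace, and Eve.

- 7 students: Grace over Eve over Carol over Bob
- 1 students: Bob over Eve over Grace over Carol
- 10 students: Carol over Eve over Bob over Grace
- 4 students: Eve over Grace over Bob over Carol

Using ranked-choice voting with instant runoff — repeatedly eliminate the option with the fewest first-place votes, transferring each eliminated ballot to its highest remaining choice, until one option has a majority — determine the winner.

Round 1: Carol 10, Grace 7, Eve 4, Bob 1. Bob has the fewest and is eliminated.
Round 2: Carol 10, Grace 7, Eve 5. Eve has the fewest and is eliminated.
Round 3: Grace 12, Carol 10. Grace has a majority.

Grace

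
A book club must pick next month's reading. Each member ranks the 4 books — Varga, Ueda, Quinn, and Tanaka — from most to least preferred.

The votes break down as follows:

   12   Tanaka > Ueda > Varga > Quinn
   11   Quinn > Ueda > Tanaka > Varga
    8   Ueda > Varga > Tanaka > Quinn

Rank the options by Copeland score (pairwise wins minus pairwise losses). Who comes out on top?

Ueda

Pairwise results:
  Varga vs Ueda: Ueda wins 31–0.
  Varga vs Quinn: Varga wins 20–11.
  Varga vs Tanaka: Tanaka wins 23–8.
  Ueda vs Quinn: Ueda wins 20–11.
  Ueda vs Tanaka: Ueda wins 19–12.
  Quinn vs Tanaka: Tanaka wins 20–11.
Copeland scores (wins − losses):
  Varga: 1 − 2 = -1
  Ueda: 3 − 0 = 3
  Quinn: 0 − 3 = -3
  Tanaka: 2 − 1 = 1
Ueda has the best Copeland score.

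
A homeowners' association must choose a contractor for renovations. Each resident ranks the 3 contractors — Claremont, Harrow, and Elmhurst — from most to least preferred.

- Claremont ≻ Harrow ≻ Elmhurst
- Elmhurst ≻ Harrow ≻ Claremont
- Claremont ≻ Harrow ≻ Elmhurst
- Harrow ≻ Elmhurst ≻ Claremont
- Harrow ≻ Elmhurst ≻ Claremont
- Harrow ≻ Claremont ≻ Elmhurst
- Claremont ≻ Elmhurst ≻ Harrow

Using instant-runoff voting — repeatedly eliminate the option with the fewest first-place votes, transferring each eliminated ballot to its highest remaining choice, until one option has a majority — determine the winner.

Harrow

Round 1: Claremont 3, Harrow 3, Elmhurst 1. Elmhurst has the fewest and is eliminated.
Round 2: Harrow 4, Claremont 3. Harrow has a majority.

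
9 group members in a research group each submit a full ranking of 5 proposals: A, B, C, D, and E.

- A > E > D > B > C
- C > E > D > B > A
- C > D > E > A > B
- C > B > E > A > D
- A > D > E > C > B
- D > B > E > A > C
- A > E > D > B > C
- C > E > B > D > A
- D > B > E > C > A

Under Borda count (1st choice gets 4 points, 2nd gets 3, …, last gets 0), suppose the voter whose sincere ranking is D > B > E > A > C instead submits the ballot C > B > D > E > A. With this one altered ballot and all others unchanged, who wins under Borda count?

C

Borda totals with the altered ballot: A 14, B 14, C 22, D 19, E 21.
The switch changes the winner from E to C.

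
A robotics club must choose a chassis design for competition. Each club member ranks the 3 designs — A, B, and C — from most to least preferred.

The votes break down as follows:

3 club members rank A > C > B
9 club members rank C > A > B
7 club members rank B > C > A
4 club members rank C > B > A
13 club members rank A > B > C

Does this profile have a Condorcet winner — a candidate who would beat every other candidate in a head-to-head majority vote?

No

Head-to-head results (36 voters total):
A vs B: A wins 25–11.
A vs C: C wins 20–16.
B vs C: B wins 20–16.
No candidate beats all others: A beats B beats C beats A, a majority cycle.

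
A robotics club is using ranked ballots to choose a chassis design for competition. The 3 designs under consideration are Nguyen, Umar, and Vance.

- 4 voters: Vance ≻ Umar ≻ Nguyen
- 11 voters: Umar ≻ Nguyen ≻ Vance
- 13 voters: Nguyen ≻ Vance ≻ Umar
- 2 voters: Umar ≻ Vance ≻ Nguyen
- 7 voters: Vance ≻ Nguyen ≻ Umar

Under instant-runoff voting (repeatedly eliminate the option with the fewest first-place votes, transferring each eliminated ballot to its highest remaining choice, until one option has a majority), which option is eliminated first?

Vance

Round 1: Nguyen 13, Umar 13, Vance 11. Vance has the fewest and is eliminated.
Round 2: Nguyen 20, Umar 17. Nguyen has a majority.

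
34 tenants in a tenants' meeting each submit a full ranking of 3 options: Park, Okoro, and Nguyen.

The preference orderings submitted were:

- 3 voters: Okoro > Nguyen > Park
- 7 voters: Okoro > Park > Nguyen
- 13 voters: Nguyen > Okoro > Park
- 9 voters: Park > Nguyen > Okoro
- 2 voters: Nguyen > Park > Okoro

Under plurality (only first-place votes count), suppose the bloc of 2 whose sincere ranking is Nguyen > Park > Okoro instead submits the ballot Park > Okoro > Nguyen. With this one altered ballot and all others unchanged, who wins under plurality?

First-place totals with the altered ballot: Park 11, Okoro 10, Nguyen 13.
The winner is unchanged: still Nguyen.

Nguyen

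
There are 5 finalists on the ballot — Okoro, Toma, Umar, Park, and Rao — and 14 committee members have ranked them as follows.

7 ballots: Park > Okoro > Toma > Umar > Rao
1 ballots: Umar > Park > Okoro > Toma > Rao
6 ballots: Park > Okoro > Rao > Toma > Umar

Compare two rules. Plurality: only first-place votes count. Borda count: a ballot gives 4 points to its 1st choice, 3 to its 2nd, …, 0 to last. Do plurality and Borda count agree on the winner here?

Yes

Plurality first-place counts: Okoro 0, Toma 0, Umar 1, Park 13, Rao 0 → Park.
Borda totals: Okoro 41, Toma 21, Umar 11, Park 55, Rao 12 → Park.
The two rules agree on Park.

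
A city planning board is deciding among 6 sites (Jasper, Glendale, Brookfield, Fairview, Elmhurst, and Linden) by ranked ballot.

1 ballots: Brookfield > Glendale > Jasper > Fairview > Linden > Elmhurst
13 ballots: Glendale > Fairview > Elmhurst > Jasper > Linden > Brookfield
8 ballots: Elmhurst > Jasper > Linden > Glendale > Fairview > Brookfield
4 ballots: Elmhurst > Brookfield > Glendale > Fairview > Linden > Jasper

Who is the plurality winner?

Glendale

First-place vote totals:
  Jasper: 0
  Glendale: 13
  Brookfield: 1
  Fairview: 0
  Elmhurst: 12
  Linden: 0
Glendale has the most first-place votes.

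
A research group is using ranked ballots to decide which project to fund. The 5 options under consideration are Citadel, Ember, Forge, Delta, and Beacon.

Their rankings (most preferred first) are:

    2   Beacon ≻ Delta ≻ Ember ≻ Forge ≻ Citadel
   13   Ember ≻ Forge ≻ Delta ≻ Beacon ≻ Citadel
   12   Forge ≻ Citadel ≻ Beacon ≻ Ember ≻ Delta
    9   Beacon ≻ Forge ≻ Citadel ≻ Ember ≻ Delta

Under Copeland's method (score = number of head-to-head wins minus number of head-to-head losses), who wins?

Pairwise results:
  Citadel vs Ember: Citadel wins 21–15.
  Citadel vs Forge: Forge wins 36–0.
  Citadel vs Delta: Citadel wins 21–15.
  Citadel vs Beacon: Beacon wins 24–12.
  Ember vs Forge: Forge wins 21–15.
  Ember vs Delta: Ember wins 34–2.
  Ember vs Beacon: Beacon wins 23–13.
  Forge vs Delta: Forge wins 34–2.
  Forge vs Beacon: Forge wins 25–11.
  Delta vs Beacon: Beacon wins 23–13.
Copeland scores (wins − losses):
  Citadel: 2 − 2 = 0
  Ember: 1 − 3 = -2
  Forge: 4 − 0 = 4
  Delta: 0 − 4 = -4
  Beacon: 3 − 1 = 2
Forge has the best Copeland score.

Forge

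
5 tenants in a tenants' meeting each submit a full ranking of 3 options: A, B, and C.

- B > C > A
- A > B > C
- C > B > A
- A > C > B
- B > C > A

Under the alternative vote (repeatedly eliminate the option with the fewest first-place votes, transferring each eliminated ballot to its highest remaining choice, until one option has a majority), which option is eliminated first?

C

Round 1: A 2, B 2, C 1. C has the fewest and is eliminated.
Round 2: B 3, A 2. B has a majority.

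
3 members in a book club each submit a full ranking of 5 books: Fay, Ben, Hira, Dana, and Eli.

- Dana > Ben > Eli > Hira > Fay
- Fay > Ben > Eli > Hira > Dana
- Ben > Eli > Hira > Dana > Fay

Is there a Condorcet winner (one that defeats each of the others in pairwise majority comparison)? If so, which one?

Ben

Head-to-head results (3 voters total):
Fay vs Ben: Ben wins 2–1.
Fay vs Hira: Hira wins 2–1.
Fay vs Dana: Dana wins 2–1.
Fay vs Eli: Eli wins 2–1.
Ben vs Hira: Ben wins 3–0.
Ben vs Dana: Ben wins 2–1.
Ben vs Eli: Ben wins 3–0.
Hira vs Dana: Hira wins 2–1.
Hira vs Eli: Eli wins 3–0.
Dana vs Eli: Eli wins 2–1.
Ben beats each rival — Fay (2–1), Hira (3–0), Dana (2–1), Eli (3–0) — so Ben is the Condorcet winner.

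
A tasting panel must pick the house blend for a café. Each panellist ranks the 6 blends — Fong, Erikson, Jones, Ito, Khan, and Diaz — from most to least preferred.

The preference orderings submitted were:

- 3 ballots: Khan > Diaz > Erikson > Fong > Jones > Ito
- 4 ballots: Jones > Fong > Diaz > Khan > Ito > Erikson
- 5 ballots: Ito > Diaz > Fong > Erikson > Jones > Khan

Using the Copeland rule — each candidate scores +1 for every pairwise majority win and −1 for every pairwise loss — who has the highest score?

Diaz

Pairwise results:
  Fong vs Erikson: Fong wins 9–3.
  Fong vs Jones: Fong wins 8–4.
  Fong vs Ito: Fong wins 7–5.
  Fong vs Khan: Fong wins 9–3.
  Fong vs Diaz: Diaz wins 8–4.
  Erikson vs Jones: Erikson wins 8–4.
  Erikson vs Ito: Ito wins 9–3.
  Erikson vs Khan: Khan wins 7–5.
  Erikson vs Diaz: Diaz wins 12–0.
  Jones vs Ito: Jones wins 7–5.
  Jones vs Khan: Jones wins 9–3.
  Jones vs Diaz: Diaz wins 8–4.
  Ito vs Khan: Khan wins 7–5.
  Ito vs Diaz: Diaz wins 7–5.
  Khan vs Diaz: Diaz wins 9–3.
Copeland scores (wins − losses):
  Fong: 4 − 1 = 3
  Erikson: 1 − 4 = -3
  Jones: 2 − 3 = -1
  Ito: 1 − 4 = -3
  Khan: 2 − 3 = -1
  Diaz: 5 − 0 = 5
Diaz has the best Copeland score.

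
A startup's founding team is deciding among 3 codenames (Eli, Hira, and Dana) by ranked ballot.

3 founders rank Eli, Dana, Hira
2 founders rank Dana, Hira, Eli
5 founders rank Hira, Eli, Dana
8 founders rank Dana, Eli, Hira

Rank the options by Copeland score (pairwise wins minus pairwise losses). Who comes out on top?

Dana

Pairwise results:
  Eli vs Hira: Eli wins 11–7.
  Eli vs Dana: Dana wins 10–8.
  Hira vs Dana: Dana wins 13–5.
Copeland scores (wins − losses):
  Eli: 1 − 1 = 0
  Hira: 0 − 2 = -2
  Dana: 2 − 0 = 2
Dana has the best Copeland score.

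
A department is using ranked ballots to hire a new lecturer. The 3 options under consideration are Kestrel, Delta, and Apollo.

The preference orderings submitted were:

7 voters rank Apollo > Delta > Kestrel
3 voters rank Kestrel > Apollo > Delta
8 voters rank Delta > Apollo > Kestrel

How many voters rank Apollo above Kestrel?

15

Ballots ranking Apollo above Kestrel: 7+8 = 15.
Ballots ranking Kestrel above Apollo: 3.
So 15 of 18 voters prefer Apollo to Kestrel.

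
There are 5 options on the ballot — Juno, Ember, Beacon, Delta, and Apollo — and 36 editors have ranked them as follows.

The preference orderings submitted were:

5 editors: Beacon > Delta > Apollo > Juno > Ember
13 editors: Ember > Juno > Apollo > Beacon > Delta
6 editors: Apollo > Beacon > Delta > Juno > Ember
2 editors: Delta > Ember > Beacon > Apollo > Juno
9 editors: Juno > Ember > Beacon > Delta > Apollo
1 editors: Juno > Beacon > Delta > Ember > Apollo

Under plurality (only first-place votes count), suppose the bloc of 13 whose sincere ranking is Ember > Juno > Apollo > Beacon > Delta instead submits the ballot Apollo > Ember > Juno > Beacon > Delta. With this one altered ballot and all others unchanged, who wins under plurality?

Apollo

First-place totals with the altered ballot: Juno 10, Ember 0, Beacon 5, Delta 2, Apollo 19.
The switch changes the winner from Ember to Apollo.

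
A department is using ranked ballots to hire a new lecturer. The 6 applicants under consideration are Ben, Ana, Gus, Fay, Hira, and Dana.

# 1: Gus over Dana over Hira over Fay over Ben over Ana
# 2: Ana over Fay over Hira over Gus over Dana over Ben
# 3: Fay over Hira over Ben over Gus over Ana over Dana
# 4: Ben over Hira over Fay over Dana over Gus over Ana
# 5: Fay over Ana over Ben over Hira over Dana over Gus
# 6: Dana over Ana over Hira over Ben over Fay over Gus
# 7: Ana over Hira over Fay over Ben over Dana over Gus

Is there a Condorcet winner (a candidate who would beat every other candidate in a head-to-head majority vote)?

No

Head-to-head results (7 voters total):
Ben vs Ana: Ana wins 4–3.
Ben vs Gus: Ben wins 5–2.
Ben vs Fay: Fay wins 5–2.
Ben vs Hira: Hira wins 5–2.
Ben vs Dana: Ben wins 4–3.
Ana vs Gus: Ana wins 4–3.
Ana vs Fay: Fay wins 4–3.
Ana vs Hira: Ana wins 4–3.
Ana vs Dana: Ana wins 4–3.
Gus vs Fay: Fay wins 6–1.
Gus vs Hira: Hira wins 6–1.
Gus vs Dana: Dana wins 4–3.
Fay vs Hira: Hira wins 4–3.
Fay vs Dana: Fay wins 5–2.
Hira vs Dana: Hira wins 5–2.
No candidate beats all others: Ana beats Hira beats Fay beats Ana, a majority cycle.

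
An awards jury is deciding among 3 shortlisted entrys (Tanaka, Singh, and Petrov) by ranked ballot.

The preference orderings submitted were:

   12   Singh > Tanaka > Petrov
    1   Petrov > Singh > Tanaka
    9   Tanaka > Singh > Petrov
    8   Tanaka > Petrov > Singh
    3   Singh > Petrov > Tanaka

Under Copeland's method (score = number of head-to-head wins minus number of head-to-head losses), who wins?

Tanaka

Pairwise results:
  Tanaka vs Singh: Tanaka wins 17–16.
  Tanaka vs Petrov: Tanaka wins 29–4.
  Singh vs Petrov: Singh wins 24–9.
Copeland scores (wins − losses):
  Tanaka: 2 − 0 = 2
  Singh: 1 − 1 = 0
  Petrov: 0 − 2 = -2
Tanaka has the best Copeland score.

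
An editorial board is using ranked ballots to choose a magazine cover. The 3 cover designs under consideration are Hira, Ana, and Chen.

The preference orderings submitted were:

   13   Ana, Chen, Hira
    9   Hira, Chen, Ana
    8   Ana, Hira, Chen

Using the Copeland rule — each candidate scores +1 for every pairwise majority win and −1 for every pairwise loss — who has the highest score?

Pairwise results:
  Hira vs Ana: Ana wins 21–9.
  Hira vs Chen: Hira wins 17–13.
  Ana vs Chen: Ana wins 21–9.
Copeland scores (wins − losses):
  Hira: 1 − 1 = 0
  Ana: 2 − 0 = 2
  Chen: 0 − 2 = -2
Ana has the best Copeland score.

Ana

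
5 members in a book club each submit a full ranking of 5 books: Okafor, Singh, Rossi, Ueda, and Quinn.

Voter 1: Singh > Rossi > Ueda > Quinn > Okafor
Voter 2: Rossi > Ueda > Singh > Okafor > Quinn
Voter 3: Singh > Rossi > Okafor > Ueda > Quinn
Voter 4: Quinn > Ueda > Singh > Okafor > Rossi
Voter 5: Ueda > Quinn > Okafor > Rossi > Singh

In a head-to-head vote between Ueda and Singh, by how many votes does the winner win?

1

Ballots ranking Ueda above Singh: 3.
Ballots ranking Singh above Ueda: 2.
Ueda wins 3–2, a margin of 1.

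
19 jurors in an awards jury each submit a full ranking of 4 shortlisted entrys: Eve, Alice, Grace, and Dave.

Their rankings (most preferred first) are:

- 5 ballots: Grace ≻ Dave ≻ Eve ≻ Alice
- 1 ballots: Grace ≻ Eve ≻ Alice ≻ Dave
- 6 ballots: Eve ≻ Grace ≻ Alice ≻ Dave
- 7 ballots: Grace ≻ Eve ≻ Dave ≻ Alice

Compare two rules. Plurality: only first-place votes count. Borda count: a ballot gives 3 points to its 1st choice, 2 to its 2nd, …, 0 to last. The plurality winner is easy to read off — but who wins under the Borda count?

Grace

Plurality first-place counts: Eve 6, Alice 0, Grace 13, Dave 0 → Grace.
Borda totals: Eve 39, Alice 7, Grace 51, Dave 17 → Grace.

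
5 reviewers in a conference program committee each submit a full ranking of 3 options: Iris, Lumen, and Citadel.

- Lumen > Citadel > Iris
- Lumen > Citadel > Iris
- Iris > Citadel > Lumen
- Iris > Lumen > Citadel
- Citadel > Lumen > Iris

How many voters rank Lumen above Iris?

Ballots ranking Lumen above Iris: 3.
Ballots ranking Iris above Lumen: 2.
So 3 of 5 voters prefer Lumen to Iris.

3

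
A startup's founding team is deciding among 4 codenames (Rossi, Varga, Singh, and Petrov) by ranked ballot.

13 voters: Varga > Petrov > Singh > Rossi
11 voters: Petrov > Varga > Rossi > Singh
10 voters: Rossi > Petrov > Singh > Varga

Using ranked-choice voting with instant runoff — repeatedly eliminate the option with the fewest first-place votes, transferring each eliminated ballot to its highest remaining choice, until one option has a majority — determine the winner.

Round 1: Varga 13, Petrov 11, Rossi 10, Singh 0. Singh has the fewest and is eliminated.
Round 2: Varga 13, Petrov 11, Rossi 10. Rossi has the fewest and is eliminated.
Round 3: Petrov 21, Varga 13. Petrov has a majority.

Petrov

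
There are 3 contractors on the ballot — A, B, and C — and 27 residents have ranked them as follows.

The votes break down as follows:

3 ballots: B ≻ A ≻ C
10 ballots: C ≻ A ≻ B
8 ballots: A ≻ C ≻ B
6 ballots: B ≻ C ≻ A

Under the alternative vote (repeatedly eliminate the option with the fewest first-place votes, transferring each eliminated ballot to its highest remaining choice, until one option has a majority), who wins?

C

Round 1: C 10, B 9, A 8. A has the fewest and is eliminated.
Round 2: C 18, B 9. C has a majority.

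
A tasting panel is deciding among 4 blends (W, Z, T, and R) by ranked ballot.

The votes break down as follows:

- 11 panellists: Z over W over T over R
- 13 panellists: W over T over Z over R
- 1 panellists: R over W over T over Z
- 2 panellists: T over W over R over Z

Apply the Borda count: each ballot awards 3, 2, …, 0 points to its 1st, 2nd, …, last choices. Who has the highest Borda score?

Borda scores:
  W: 11·2 + 13·3 + 2 + 2·2 = 67
  Z: 11·3 + 13·1 + 0 + 2·0 = 46
  T: 11·1 + 13·2 + 1 + 2·3 = 44
  R: 11·0 + 13·0 + 3 + 2·1 = 5
W has the highest total.

W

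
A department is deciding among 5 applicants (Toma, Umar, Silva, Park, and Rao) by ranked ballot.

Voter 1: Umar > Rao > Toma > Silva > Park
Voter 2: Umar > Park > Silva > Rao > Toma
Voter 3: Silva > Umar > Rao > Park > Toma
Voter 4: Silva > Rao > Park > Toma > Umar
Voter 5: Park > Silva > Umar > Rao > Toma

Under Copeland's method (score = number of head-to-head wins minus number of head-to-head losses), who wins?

Silva

Pairwise results:
  Toma vs Umar: Umar wins 4–1.
  Toma vs Silva: Silva wins 4–1.
  Toma vs Park: Park wins 4–1.
  Toma vs Rao: Rao wins 5–0.
  Umar vs Silva: Silva wins 3–2.
  Umar vs Park: Umar wins 3–2.
  Umar vs Rao: Umar wins 4–1.
  Silva vs Park: Silva wins 3–2.
  Silva vs Rao: Silva wins 4–1.
  Park vs Rao: Rao wins 3–2.
Copeland scores (wins − losses):
  Toma: 0 − 4 = -4
  Umar: 3 − 1 = 2
  Silva: 4 − 0 = 4
  Park: 1 − 3 = -2
  Rao: 2 − 2 = 0
Silva has the best Copeland score.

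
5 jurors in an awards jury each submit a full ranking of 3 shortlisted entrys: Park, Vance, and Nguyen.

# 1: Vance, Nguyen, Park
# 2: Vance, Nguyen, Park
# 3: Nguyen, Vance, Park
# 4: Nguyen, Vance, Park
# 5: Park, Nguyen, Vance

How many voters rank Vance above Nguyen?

Ballots ranking Vance above Nguyen: 2.
Ballots ranking Nguyen above Vance: 3.
So 2 of 5 voters prefer Vance to Nguyen.

2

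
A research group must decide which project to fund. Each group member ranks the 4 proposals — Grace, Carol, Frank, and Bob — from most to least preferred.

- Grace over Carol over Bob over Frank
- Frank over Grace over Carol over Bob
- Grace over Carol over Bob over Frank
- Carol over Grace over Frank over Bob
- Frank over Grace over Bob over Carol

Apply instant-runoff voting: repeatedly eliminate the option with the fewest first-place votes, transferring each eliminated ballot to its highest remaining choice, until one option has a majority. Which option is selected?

Round 1: Grace 2, Frank 2, Carol 1, Bob 0. Bob has the fewest and is eliminated.
Round 2: Grace 2, Frank 2, Carol 1. Carol has the fewest and is eliminated.
Round 3: Grace 3, Frank 2. Grace has a majority.

Grace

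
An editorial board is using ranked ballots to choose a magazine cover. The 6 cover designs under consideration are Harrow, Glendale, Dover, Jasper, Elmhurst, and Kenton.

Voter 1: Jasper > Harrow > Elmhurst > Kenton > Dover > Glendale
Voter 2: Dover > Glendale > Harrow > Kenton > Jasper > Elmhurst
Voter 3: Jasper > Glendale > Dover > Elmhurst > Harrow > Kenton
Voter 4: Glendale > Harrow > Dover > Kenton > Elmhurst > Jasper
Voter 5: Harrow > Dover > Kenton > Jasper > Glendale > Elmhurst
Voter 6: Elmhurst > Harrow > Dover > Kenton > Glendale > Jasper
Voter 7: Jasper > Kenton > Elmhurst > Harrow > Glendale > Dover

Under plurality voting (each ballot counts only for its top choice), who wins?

Jasper

First-place vote totals:
  Harrow: 1
  Glendale: 1
  Dover: 1
  Jasper: 3
  Elmhurst: 1
  Kenton: 0
Jasper has the most first-place votes.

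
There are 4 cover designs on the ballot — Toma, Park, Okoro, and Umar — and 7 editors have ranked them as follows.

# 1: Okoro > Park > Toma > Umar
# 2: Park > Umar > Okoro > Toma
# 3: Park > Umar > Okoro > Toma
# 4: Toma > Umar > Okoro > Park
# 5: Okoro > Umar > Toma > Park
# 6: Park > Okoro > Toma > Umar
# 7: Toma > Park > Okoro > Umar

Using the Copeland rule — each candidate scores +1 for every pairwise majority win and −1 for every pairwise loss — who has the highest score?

Pairwise results:
  Toma vs Park: Park wins 4–3.
  Toma vs Okoro: Okoro wins 5–2.
  Toma vs Umar: Toma wins 4–3.
  Park vs Okoro: Park wins 4–3.
  Park vs Umar: Park wins 5–2.
  Okoro vs Umar: Okoro wins 4–3.
Copeland scores (wins − losses):
  Toma: 1 − 2 = -1
  Park: 3 − 0 = 3
  Okoro: 2 − 1 = 1
  Umar: 0 − 3 = -3
Park has the best Copeland score.

Park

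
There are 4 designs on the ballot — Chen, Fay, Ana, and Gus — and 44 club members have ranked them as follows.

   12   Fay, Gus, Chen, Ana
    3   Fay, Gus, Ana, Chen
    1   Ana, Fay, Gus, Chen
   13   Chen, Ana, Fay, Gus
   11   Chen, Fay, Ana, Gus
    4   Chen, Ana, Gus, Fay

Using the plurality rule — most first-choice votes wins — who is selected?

First-place vote totals:
  Chen: 28
  Fay: 15
  Ana: 1
  Gus: 0
Chen has the most first-place votes.

Chen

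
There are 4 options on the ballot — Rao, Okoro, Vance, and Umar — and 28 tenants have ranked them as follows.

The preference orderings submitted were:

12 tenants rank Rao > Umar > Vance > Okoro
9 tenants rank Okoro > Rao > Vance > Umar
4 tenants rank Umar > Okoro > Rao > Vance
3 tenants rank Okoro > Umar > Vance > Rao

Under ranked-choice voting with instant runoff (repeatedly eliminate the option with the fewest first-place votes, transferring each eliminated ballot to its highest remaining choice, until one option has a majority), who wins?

Okoro

Round 1: Rao 12, Okoro 12, Umar 4, Vance 0. Vance has the fewest and is eliminated.
Round 2: Rao 12, Okoro 12, Umar 4. Umar has the fewest and is eliminated.
Round 3: Okoro 16, Rao 12. Okoro has a majority.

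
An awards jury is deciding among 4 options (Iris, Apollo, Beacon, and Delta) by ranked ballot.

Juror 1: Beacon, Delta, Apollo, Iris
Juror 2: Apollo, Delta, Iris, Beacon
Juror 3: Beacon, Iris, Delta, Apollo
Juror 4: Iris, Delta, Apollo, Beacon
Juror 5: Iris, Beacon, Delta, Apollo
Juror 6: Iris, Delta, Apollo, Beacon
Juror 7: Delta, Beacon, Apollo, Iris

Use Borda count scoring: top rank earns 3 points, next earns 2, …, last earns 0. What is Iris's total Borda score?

Borda scores:
  Iris: 0 + 1 + 2 + 3 + 3 + 3 + 0 = 12
  Apollo: 1 + 3 + 0 + 1 + 0 + 1 + 1 = 7
  Beacon: 3 + 0 + 3 + 0 + 2 + 0 + 2 = 10
  Delta: 2 + 2 + 1 + 2 + 1 + 2 + 3 = 13

12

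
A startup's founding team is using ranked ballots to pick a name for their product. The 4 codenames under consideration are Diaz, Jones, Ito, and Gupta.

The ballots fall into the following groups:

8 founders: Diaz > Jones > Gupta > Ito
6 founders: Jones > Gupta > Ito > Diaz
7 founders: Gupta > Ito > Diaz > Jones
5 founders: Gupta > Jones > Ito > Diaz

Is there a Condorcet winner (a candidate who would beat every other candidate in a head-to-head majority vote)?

No

Head-to-head results (26 voters total):
Diaz vs Jones: Diaz wins 15–11.
Diaz vs Ito: Ito wins 18–8.
Diaz vs Gupta: Gupta wins 18–8.
Jones vs Ito: Jones wins 19–7.
Jones vs Gupta: Jones wins 14–12.
Ito vs Gupta: Gupta wins 26–0.
No candidate beats all others: Diaz beats Jones beats Ito beats Diaz, a majority cycle.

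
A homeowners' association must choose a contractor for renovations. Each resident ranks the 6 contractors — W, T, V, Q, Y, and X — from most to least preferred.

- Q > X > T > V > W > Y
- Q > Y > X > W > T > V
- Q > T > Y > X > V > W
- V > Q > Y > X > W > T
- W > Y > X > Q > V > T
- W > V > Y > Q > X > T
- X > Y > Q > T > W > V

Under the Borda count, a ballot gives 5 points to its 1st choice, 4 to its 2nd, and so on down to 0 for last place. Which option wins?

Q

Borda scores:
  W: 1 + 2 + 0 + 1 + 5 + 5 + 1 = 15
  T: 3 + 1 + 4 + 0 + 0 + 0 + 2 = 10
  V: 2 + 0 + 1 + 5 + 1 + 4 + 0 = 13
  Q: 5 + 5 + 5 + 4 + 2 + 2 + 3 = 26
  Y: 0 + 4 + 3 + 3 + 4 + 3 + 4 = 21
  X: 4 + 3 + 2 + 2 + 3 + 1 + 5 = 20
Q has the highest total.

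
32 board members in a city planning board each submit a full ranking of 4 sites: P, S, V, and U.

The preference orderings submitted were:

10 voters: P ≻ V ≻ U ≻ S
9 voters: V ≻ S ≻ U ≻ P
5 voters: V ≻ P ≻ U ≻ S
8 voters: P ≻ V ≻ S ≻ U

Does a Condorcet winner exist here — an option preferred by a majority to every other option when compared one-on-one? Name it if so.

P

Head-to-head results (32 voters total):
P vs S: P wins 23–9.
P vs V: P wins 18–14.
P vs U: P wins 23–9.
S vs V: V wins 32–0.
S vs U: S wins 17–15.
V vs U: V wins 32–0.
P beats each rival — S (23–9), V (18–14), U (23–9) — so P is the Condorcet winner.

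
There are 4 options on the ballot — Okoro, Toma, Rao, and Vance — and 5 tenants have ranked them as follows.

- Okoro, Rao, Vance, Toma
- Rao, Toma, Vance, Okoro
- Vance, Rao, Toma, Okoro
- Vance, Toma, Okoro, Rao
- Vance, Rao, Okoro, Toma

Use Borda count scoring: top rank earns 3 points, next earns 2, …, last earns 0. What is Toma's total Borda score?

Borda scores:
  Okoro: 3 + 0 + 0 + 1 + 1 = 5
  Toma: 0 + 2 + 1 + 2 + 0 = 5
  Rao: 2 + 3 + 2 + 0 + 2 = 9
  Vance: 1 + 1 + 3 + 3 + 3 = 11

5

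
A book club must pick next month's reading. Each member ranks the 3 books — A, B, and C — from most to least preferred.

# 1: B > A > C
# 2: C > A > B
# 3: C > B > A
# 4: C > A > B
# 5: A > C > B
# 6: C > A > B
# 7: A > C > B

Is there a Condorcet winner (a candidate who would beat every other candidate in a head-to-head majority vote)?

Head-to-head results (7 voters total):
A vs B: A wins 5–2.
A vs C: C wins 4–3.
B vs C: C wins 6–1.
C beats each rival — A (4–3), B (6–1) — so C is the Condorcet winner.

Yes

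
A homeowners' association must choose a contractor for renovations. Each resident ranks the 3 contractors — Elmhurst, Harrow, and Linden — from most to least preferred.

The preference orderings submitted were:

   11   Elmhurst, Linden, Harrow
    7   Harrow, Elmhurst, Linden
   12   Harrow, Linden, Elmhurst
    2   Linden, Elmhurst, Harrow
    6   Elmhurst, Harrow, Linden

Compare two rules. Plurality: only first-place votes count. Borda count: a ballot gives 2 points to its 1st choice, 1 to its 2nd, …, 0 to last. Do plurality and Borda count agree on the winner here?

Yes

Plurality first-place counts: Elmhurst 17, Harrow 19, Linden 2 → Harrow.
Borda totals: Elmhurst 43, Harrow 44, Linden 27 → Harrow.
The two rules agree on Harrow.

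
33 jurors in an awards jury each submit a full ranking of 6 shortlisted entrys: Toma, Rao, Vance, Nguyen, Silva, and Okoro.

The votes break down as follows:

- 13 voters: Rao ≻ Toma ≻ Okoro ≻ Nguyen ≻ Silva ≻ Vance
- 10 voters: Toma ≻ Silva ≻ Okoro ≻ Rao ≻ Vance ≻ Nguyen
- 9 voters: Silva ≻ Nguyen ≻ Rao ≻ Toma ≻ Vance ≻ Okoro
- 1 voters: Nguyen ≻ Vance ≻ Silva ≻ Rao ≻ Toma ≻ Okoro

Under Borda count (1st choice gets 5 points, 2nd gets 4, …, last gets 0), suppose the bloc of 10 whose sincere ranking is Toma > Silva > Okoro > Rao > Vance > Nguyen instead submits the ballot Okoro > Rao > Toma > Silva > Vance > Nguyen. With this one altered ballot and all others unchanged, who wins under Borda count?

Rao

Borda totals with the altered ballot: Toma 101, Rao 134, Vance 23, Nguyen 67, Silva 81, Okoro 89.
The switch changes the winner from Toma to Rao.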